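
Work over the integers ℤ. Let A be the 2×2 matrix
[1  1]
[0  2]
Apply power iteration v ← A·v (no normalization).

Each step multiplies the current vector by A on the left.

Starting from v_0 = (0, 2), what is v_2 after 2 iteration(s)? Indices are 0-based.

v_0 = (0, 2).
v_1 = A·v_0 = (2, 4).
v_2 = A·v_1 = (6, 8).

v_2 = (6, 8)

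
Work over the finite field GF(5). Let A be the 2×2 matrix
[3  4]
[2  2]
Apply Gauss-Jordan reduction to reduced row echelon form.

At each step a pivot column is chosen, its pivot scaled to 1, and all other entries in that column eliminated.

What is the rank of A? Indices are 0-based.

rank = 2

step 1: normalize row 0 (÷3) = (1, 3)
  row 1: subtract 2×row0 = (0, 1)
step 2: normalize row 1 (÷1) = (0, 1)
  row 0: subtract 3×row1 = (1, 0)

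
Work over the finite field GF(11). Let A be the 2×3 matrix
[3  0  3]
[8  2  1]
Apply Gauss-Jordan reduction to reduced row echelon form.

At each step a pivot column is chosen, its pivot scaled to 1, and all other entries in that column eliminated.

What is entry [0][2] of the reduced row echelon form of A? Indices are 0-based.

M[0][2] = 1

step 1: normalize row 0 (÷3) = (1, 0, 1)
  row 1: subtract 8×row0 = (0, 2, 4)
step 2: normalize row 1 (÷2) = (0, 1, 2)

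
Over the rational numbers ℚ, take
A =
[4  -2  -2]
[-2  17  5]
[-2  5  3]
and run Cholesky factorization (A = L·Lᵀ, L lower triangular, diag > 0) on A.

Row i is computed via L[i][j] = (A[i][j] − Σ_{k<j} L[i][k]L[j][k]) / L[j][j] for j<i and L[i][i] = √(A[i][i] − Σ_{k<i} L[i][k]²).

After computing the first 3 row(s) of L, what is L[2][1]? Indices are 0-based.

L[2][1] = 1

Step 1: L[0][0] = √(4) = 2.
  L[1][0] = (-2) / L[0][0] = -1.
Step 2: L[1][1] = √(16) = 4.
  L[2][0] = (-2) / L[0][0] = -1.
  L[2][1] = (4) / L[1][1] = 1.
Step 3: L[2][2] = √(1) = 1.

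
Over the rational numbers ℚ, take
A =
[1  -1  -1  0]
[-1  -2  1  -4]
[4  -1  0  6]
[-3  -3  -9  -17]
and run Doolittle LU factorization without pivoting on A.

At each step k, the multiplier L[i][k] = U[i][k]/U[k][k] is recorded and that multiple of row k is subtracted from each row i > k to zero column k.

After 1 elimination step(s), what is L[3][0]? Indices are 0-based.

[col 0] pivot 1
  R1 -= -1*R0 → (0, -3, 0, -4)  (L[1][0] := -1)
  R2 -= 4*R0 → (0, 3, 4, 6)  (L[2][0] := 4)
  R3 -= -3*R0 → (0, -6, -12, -17)  (L[3][0] := -3)

L[3][0] = -3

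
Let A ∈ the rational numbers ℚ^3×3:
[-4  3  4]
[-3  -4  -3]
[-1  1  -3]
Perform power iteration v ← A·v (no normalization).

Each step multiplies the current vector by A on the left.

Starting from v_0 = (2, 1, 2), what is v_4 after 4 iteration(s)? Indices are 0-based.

v_0 = (2, 1, 2).
v_1 = A·v_0 = (3, -16, -7).
v_2 = A·v_1 = (-88, 76, 2).
v_3 = A·v_2 = (588, -46, 158).
v_4 = A·v_3 = (-1858, -2054, -1108).

v_4 = (-1858, -2054, -1108)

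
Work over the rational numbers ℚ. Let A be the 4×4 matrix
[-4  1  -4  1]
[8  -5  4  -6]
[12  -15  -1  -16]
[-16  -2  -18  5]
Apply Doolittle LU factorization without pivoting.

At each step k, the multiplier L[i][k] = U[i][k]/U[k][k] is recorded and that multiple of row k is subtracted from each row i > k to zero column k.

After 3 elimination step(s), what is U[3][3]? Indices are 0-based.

k=0: U[0][0]=-4
  eliminate (1,0): mult=-2, new row 1: (0, -3, -4, -4); set L[1][0]=-2
  eliminate (2,0): mult=-3, new row 2: (0, -12, -13, -13); set L[2][0]=-3
  eliminate (3,0): mult=4, new row 3: (0, -6, -2, 1); set L[3][0]=4
k=1: U[1][1]=-3
  eliminate (2,1): mult=4, new row 2: (0, 0, 3, 3); set L[2][1]=4
  eliminate (3,1): mult=2, new row 3: (0, 0, 6, 9); set L[3][1]=2
k=2: U[2][2]=3
  eliminate (3,2): mult=2, new row 3: (0, 0, 0, 3); set L[3][2]=2

U[3][3] = 3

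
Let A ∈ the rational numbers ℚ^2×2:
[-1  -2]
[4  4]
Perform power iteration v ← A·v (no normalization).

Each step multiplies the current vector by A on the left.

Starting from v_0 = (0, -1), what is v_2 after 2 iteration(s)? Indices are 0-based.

v_2 = (6, -8)

v_0 = (0, -1).
v_1 = A·v_0 = (2, -4).
v_2 = A·v_1 = (6, -8).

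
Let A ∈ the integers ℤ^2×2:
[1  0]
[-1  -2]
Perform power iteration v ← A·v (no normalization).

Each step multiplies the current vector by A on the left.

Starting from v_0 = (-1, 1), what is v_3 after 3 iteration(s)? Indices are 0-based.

v_0 = (-1, 1).
v_1 = A·v_0 = (-1, -1).
v_2 = A·v_1 = (-1, 3).
v_3 = A·v_2 = (-1, -5).

v_3 = (-1, -5)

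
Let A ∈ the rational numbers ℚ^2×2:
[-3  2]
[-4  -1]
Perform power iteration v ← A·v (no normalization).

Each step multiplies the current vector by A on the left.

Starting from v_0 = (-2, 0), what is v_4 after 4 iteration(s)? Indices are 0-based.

v_0 = (-2, 0).
v_1 = A·v_0 = (6, 8).
v_2 = A·v_1 = (-2, -32).
v_3 = A·v_2 = (-58, 40).
v_4 = A·v_3 = (254, 192).

v_4 = (254, 192)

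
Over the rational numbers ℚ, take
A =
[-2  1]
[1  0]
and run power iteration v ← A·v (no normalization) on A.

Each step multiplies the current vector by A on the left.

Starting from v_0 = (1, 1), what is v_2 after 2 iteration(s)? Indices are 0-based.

v_2 = (3, -1)

v_0 = (1, 1).
v_1 = A·v_0 = (-1, 1).
v_2 = A·v_1 = (3, -1).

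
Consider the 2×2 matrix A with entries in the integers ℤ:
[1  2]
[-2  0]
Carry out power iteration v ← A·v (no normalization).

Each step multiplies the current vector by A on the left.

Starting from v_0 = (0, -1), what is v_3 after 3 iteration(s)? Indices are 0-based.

v_3 = (6, 4)

v_0 = (0, -1).
v_1 = A·v_0 = (-2, 0).
v_2 = A·v_1 = (-2, 4).
v_3 = A·v_2 = (6, 4).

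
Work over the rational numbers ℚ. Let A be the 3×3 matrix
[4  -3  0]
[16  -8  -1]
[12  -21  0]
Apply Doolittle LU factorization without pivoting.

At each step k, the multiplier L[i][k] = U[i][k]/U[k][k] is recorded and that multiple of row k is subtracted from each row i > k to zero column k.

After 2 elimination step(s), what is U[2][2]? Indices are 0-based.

[col 0] pivot 4
  R1 -= 4*R0 → (0, 4, -1)  (L[1][0] := 4)
  R2 -= 3*R0 → (0, -12, 0)  (L[2][0] := 3)
[col 1] pivot 4
  R2 -= -3*R1 → (0, 0, -3)  (L[2][1] := -3)

U[2][2] = -3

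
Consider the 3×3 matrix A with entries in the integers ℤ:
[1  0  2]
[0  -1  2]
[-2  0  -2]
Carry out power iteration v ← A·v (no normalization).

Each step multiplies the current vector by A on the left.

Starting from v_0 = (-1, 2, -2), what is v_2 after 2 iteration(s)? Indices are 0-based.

v_0 = (-1, 2, -2).
v_1 = A·v_0 = (-5, -6, 6).
v_2 = A·v_1 = (7, 18, -2).

v_2 = (7, 18, -2)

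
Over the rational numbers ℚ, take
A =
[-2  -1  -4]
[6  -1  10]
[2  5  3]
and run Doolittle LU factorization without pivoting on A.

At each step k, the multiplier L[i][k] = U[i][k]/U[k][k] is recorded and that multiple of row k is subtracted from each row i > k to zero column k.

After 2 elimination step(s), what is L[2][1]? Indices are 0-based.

k=0: U[0][0]=-2
  eliminate (1,0): mult=-3, new row 1: (0, -4, -2); set L[1][0]=-3
  eliminate (2,0): mult=-1, new row 2: (0, 4, -1); set L[2][0]=-1
k=1: U[1][1]=-4
  eliminate (2,1): mult=-1, new row 2: (0, 0, -3); set L[2][1]=-1

L[2][1] = -1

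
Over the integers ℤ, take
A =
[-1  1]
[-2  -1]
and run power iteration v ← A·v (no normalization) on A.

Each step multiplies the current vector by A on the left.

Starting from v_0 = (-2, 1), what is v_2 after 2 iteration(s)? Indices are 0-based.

v_2 = (0, -9)

v_0 = (-2, 1).
v_1 = A·v_0 = (3, 3).
v_2 = A·v_1 = (0, -9).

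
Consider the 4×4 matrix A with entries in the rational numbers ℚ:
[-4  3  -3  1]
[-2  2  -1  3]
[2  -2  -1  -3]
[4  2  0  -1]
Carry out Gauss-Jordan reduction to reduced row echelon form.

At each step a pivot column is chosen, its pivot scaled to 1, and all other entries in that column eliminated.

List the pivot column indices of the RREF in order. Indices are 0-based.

[1] R0 /= -4  ⇒  (1, -3/4, 3/4, -1/4)
     R1 -= -2·R0  ⇒  (0, 1/2, 1/2, 5/2)
     R2 -= 2·R0  ⇒  (0, -1/2, -5/2, -5/2)
     R3 -= 4·R0  ⇒  (0, 5, -3, 0)
[2] R1 /= 1/2  ⇒  (0, 1, 1, 5)
     R0 -= -3/4·R1  ⇒  (1, 0, 3/2, 7/2)
     R2 -= -1/2·R1  ⇒  (0, 0, -2, 0)
     R3 -= 5·R1  ⇒  (0, 0, -8, -25)
[3] R2 /= -2  ⇒  (0, 0, 1, 0)
     R0 -= 3/2·R2  ⇒  (1, 0, 0, 7/2)
     R1 -= 1·R2  ⇒  (0, 1, 0, 5)
     R3 -= -8·R2  ⇒  (0, 0, 0, -25)
[4] R3 /= -25  ⇒  (0, 0, 0, 1)
     R0 -= 7/2·R3  ⇒  (1, 0, 0, 0)
     R1 -= 5·R3  ⇒  (0, 1, 0, 0)

pivot columns: 0, 1, 2, 3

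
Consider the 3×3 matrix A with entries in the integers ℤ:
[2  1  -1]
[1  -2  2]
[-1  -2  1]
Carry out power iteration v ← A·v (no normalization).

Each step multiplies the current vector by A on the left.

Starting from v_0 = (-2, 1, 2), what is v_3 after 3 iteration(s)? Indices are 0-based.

v_0 = (-2, 1, 2).
v_1 = A·v_0 = (-5, 0, 2).
v_2 = A·v_1 = (-12, -1, 7).
v_3 = A·v_2 = (-32, 4, 21).

v_3 = (-32, 4, 21)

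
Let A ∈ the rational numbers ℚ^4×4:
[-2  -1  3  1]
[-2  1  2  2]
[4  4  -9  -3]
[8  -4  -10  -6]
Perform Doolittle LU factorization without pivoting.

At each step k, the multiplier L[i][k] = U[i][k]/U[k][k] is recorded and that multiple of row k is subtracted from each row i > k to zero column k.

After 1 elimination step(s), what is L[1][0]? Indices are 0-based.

k=0: U[0][0]=-2
  eliminate (1,0): mult=1, new row 1: (0, 2, -1, 1); set L[1][0]=1
  eliminate (2,0): mult=-2, new row 2: (0, 2, -3, -1); set L[2][0]=-2
  eliminate (3,0): mult=-4, new row 3: (0, -8, 2, -2); set L[3][0]=-4

L[1][0] = 1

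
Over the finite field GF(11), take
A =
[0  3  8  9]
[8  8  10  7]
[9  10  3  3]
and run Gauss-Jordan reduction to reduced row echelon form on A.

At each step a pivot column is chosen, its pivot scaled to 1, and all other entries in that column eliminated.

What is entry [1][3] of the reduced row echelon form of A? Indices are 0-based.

M[1][3] = 2

step 1: exchange rows 0,1
step 1: normalize row 0 (÷8) = (1, 1, 4, 5)
  row 2: subtract 9×row0 = (0, 1, 0, 2)
step 2: normalize row 1 (÷3) = (0, 1, 10, 3)
  row 0: subtract 1×row1 = (1, 0, 5, 2)
  row 2: subtract 1×row1 = (0, 0, 1, 10)
step 3: normalize row 2 (÷1) = (0, 0, 1, 10)
  row 0: subtract 5×row2 = (1, 0, 0, 7)
  row 1: subtract 10×row2 = (0, 1, 0, 2)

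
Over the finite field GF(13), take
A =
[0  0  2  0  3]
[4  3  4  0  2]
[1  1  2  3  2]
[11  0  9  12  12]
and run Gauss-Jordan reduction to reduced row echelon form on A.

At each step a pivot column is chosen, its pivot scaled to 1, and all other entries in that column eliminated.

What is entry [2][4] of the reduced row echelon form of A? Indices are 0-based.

M[2][4] = 8

pivot(0,0): swap R0↔R1
pivot(0,0)=4: scale R0 → (1, 4, 1, 0, 7)
  clear (2,0): R2 −= (1)R0 → (0, 10, 1, 3, 8)
  clear (3,0): R3 −= (11)R0 → (0, 8, 11, 12, 0)
pivot(1,1): swap R1↔R2
pivot(1,1)=10: scale R1 → (0, 1, 4, 12, 6)
  clear (0,1): R0 −= (4)R1 → (1, 0, 11, 4, 9)
  clear (3,1): R3 −= (8)R1 → (0, 0, 5, 7, 4)
pivot(2,2)=2: scale R2 → (0, 0, 1, 0, 8)
  clear (0,2): R0 −= (11)R2 → (1, 0, 0, 4, 12)
  clear (1,2): R1 −= (4)R2 → (0, 1, 0, 12, 0)
  clear (3,2): R3 −= (5)R2 → (0, 0, 0, 7, 3)
pivot(3,3)=7: scale R3 → (0, 0, 0, 1, 6)
  clear (0,3): R0 −= (4)R3 → (1, 0, 0, 0, 1)
  clear (1,3): R1 −= (12)R3 → (0, 1, 0, 0, 6)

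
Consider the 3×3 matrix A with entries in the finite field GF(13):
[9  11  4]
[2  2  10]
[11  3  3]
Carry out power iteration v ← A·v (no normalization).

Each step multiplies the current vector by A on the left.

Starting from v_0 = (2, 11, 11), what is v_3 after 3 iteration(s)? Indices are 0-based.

v_3 = (3, 8, 3)

v_0 = (2, 11, 11).
v_1 = A·v_0 = (1, 6, 10).
v_2 = A·v_1 = (11, 10, 7).
v_3 = A·v_2 = (3, 8, 3).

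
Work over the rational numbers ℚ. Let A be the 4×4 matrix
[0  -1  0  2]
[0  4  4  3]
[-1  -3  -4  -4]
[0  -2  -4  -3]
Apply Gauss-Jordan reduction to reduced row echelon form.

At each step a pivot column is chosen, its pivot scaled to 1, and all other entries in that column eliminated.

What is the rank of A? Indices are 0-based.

rank = 4

step 1: exchange rows 0,2
step 1: normalize row 0 (÷-1) = (1, 3, 4, 4)
step 2: normalize row 1 (÷4) = (0, 1, 1, 3/4)
  row 0: subtract 3×row1 = (1, 0, 1, 7/4)
  row 2: subtract -1×row1 = (0, 0, 1, 11/4)
  row 3: subtract -2×row1 = (0, 0, -2, -3/2)
step 3: normalize row 2 (÷1) = (0, 0, 1, 11/4)
  row 0: subtract 1×row2 = (1, 0, 0, -1)
  row 1: subtract 1×row2 = (0, 1, 0, -2)
  row 3: subtract -2×row2 = (0, 0, 0, 4)
step 4: normalize row 3 (÷4) = (0, 0, 0, 1)
  row 0: subtract -1×row3 = (1, 0, 0, 0)
  row 1: subtract -2×row3 = (0, 1, 0, 0)
  row 2: subtract 11/4×row3 = (0, 0, 1, 0)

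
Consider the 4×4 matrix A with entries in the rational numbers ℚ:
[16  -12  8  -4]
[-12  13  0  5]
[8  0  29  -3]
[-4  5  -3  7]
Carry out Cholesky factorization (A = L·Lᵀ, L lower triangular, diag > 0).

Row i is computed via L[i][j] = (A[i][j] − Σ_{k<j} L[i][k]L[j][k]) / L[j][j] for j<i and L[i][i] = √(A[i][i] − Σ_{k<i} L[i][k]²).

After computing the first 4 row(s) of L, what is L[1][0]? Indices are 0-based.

Step 1: L[0][0] = √(16) = 4.
  L[1][0] = (-12) / L[0][0] = -3.
Step 2: L[1][1] = √(4) = 2.
  L[2][0] = (8) / L[0][0] = 2.
  L[2][1] = (6) / L[1][1] = 3.
Step 3: L[2][2] = √(16) = 4.
  L[3][0] = (-4) / L[0][0] = -1.
  L[3][1] = (2) / L[1][1] = 1.
  L[3][2] = (-4) / L[2][2] = -1.
Step 4: L[3][3] = √(4) = 2.

L[1][0] = -3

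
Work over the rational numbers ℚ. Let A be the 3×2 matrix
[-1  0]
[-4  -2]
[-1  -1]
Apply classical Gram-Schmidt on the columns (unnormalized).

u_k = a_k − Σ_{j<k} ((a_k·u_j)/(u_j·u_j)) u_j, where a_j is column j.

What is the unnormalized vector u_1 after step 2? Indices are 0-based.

u_1 = (1/2, 0, -1/2)

Step 1: u_0 = a_0 = (-1, -4, -1).
Step 2: u_1 = a_1 − (1/2)·u_0 = (1/2, 0, -1/2).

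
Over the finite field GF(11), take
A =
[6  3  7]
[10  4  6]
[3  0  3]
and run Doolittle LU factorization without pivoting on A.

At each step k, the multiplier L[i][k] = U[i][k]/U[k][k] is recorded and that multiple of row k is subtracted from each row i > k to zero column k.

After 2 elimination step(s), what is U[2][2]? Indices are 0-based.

[col 0] pivot 6
  R1 -= 9*R0 → (0, 10, 9)  (L[1][0] := 9)
  R2 -= 6*R0 → (0, 4, 5)  (L[2][0] := 6)
[col 1] pivot 10
  R2 -= 7*R1 → (0, 0, 8)  (L[2][1] := 7)

U[2][2] = 8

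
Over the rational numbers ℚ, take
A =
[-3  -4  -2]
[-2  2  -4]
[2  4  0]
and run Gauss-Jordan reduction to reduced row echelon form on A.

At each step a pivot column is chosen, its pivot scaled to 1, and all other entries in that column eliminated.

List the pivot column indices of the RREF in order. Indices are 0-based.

pivot(0,0)=-3: scale R0 → (1, 4/3, 2/3)
  clear (1,0): R1 −= (-2)R0 → (0, 14/3, -8/3)
  clear (2,0): R2 −= (2)R0 → (0, 4/3, -4/3)
pivot(1,1)=14/3: scale R1 → (0, 1, -4/7)
  clear (0,1): R0 −= (4/3)R1 → (1, 0, 10/7)
  clear (2,1): R2 −= (4/3)R1 → (0, 0, -4/7)
pivot(2,2)=-4/7: scale R2 → (0, 0, 1)
  clear (0,2): R0 −= (10/7)R2 → (1, 0, 0)
  clear (1,2): R1 −= (-4/7)R2 → (0, 1, 0)

pivot columns: 0, 1, 2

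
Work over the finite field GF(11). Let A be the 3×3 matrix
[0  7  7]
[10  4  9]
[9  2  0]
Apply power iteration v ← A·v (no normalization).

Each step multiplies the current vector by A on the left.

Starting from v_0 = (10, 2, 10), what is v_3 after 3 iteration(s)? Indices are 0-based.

v_3 = (0, 9, 10)

v_0 = (10, 2, 10).
v_1 = A·v_0 = (7, 0, 6).
v_2 = A·v_1 = (9, 3, 8).
v_3 = A·v_2 = (0, 9, 10).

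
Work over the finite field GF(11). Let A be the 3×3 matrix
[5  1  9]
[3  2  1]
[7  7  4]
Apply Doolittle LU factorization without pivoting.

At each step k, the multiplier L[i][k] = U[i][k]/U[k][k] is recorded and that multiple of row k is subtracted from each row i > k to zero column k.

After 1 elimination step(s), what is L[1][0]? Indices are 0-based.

L[1][0] = 5

Step 1: pivot at (0,0) is 5.
  row1 ← row1 − (5)·row0  ⇒  L[1][0]=5, U row1=(0, 8, 0)
  row2 ← row2 − (8)·row0  ⇒  L[2][0]=8, U row2=(0, 10, 9)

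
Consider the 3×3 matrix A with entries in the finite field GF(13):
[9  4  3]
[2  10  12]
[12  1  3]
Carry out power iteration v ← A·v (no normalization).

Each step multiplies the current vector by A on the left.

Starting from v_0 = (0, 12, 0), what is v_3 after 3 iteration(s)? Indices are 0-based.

v_3 = (4, 3, 10)

v_0 = (0, 12, 0).
v_1 = A·v_0 = (9, 3, 12).
v_2 = A·v_1 = (12, 10, 4).
v_3 = A·v_2 = (4, 3, 10).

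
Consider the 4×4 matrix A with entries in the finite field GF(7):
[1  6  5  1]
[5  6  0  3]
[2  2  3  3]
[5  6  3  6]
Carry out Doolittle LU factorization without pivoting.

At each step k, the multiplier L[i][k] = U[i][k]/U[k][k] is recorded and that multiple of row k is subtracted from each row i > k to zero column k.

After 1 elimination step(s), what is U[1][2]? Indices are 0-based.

U[1][2] = 3

[col 0] pivot 1
  R1 -= 5*R0 → (0, 4, 3, 5)  (L[1][0] := 5)
  R2 -= 2*R0 → (0, 4, 0, 1)  (L[2][0] := 2)
  R3 -= 5*R0 → (0, 4, 6, 1)  (L[3][0] := 5)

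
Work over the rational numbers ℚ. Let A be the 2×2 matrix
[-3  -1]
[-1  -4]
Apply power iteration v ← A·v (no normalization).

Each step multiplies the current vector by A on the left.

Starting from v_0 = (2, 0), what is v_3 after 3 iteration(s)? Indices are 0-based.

v_3 = (-74, -76)

v_0 = (2, 0).
v_1 = A·v_0 = (-6, -2).
v_2 = A·v_1 = (20, 14).
v_3 = A·v_2 = (-74, -76).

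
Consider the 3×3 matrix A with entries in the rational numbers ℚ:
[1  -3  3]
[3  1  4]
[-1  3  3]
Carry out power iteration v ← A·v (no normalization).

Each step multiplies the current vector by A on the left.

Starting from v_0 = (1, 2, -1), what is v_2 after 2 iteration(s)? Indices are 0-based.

v_2 = (-5, -15, 17)

v_0 = (1, 2, -1).
v_1 = A·v_0 = (-8, 1, 2).
v_2 = A·v_1 = (-5, -15, 17).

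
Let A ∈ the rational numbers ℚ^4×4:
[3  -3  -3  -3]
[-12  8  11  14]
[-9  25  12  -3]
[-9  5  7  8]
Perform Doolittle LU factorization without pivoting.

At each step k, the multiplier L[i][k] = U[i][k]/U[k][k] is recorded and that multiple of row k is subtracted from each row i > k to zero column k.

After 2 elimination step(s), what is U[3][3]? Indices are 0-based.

k=0: U[0][0]=3
  eliminate (1,0): mult=-4, new row 1: (0, -4, -1, 2); set L[1][0]=-4
  eliminate (2,0): mult=-3, new row 2: (0, 16, 3, -12); set L[2][0]=-3
  eliminate (3,0): mult=-3, new row 3: (0, -4, -2, -1); set L[3][0]=-3
k=1: U[1][1]=-4
  eliminate (2,1): mult=-4, new row 2: (0, 0, -1, -4); set L[2][1]=-4
  eliminate (3,1): mult=1, new row 3: (0, 0, -1, -3); set L[3][1]=1

U[3][3] = -3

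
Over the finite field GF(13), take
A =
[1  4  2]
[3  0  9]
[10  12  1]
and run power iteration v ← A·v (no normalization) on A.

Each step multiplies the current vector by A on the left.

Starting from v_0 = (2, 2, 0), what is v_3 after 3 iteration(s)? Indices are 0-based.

v_3 = (9, 9, 9)

v_0 = (2, 2, 0).
v_1 = A·v_0 = (10, 6, 5).
v_2 = A·v_1 = (5, 10, 8).
v_3 = A·v_2 = (9, 9, 9).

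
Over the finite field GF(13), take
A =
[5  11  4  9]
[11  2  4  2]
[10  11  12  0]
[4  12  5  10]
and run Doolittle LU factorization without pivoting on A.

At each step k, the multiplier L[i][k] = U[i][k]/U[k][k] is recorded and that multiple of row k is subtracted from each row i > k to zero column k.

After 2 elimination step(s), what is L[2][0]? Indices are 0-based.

L[2][0] = 2

Step 1: pivot at (0,0) is 5.
  row1 ← row1 − (10)·row0  ⇒  L[1][0]=10, U row1=(0, 9, 3, 3)
  row2 ← row2 − (2)·row0  ⇒  L[2][0]=2, U row2=(0, 2, 4, 8)
  row3 ← row3 − (6)·row0  ⇒  L[3][0]=6, U row3=(0, 11, 7, 8)
Step 2: pivot at (1,1) is 9.
  row2 ← row2 − (6)·row1  ⇒  L[2][1]=6, U row2=(0, 0, 12, 3)
  row3 ← row3 − (7)·row1  ⇒  L[3][1]=7, U row3=(0, 0, 12, 0)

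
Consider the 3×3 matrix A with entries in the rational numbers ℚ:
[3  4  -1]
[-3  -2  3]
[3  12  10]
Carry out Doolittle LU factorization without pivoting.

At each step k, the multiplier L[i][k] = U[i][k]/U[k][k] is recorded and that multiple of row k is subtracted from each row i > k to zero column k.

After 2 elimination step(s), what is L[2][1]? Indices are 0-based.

L[2][1] = 4

[col 0] pivot 3
  R1 -= -1*R0 → (0, 2, 2)  (L[1][0] := -1)
  R2 -= 1*R0 → (0, 8, 11)  (L[2][0] := 1)
[col 1] pivot 2
  R2 -= 4*R1 → (0, 0, 3)  (L[2][1] := 4)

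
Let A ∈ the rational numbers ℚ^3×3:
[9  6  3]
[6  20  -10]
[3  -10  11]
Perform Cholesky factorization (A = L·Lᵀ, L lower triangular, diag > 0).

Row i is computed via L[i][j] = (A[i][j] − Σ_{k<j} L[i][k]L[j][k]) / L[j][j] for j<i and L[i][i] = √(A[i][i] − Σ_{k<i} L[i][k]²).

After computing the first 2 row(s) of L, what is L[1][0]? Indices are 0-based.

L[1][0] = 2

Step 1: L[0][0] = √(9) = 3.
  L[1][0] = (6) / L[0][0] = 2.
Step 2: L[1][1] = √(16) = 4.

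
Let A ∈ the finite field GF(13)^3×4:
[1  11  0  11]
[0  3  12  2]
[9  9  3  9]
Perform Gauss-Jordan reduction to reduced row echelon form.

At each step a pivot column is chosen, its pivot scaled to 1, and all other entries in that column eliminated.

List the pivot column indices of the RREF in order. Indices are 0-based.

[1] R0 /= 1  ⇒  (1, 11, 0, 11)
     R2 -= 9·R0  ⇒  (0, 1, 3, 1)
[2] R1 /= 3  ⇒  (0, 1, 4, 5)
     R0 -= 11·R1  ⇒  (1, 0, 8, 8)
     R2 -= 1·R1  ⇒  (0, 0, 12, 9)
[3] R2 /= 12  ⇒  (0, 0, 1, 4)
     R0 -= 8·R2  ⇒  (1, 0, 0, 2)
     R1 -= 4·R2  ⇒  (0, 1, 0, 2)

pivot columns: 0, 1, 2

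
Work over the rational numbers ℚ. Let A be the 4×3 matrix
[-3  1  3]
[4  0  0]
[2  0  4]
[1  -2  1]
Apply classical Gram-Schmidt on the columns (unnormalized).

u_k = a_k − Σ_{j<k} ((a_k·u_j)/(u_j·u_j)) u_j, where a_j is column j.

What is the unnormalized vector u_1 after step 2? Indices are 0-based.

Step 1: u_0 = a_0 = (-3, 4, 2, 1).
Step 2: u_1 = a_1 − (-1/6)·u_0 = (1/2, 2/3, 1/3, -11/6).

u_1 = (1/2, 2/3, 1/3, -11/6)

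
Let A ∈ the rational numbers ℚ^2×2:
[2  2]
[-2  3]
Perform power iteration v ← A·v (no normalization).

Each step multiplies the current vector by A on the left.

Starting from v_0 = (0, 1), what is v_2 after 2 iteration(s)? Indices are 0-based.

v_2 = (10, 5)

v_0 = (0, 1).
v_1 = A·v_0 = (2, 3).
v_2 = A·v_1 = (10, 5).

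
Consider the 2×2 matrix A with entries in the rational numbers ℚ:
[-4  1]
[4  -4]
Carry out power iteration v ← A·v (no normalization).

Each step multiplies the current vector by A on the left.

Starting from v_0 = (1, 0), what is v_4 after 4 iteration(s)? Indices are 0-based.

v_4 = (656, -1280)

v_0 = (1, 0).
v_1 = A·v_0 = (-4, 4).
v_2 = A·v_1 = (20, -32).
v_3 = A·v_2 = (-112, 208).
v_4 = A·v_3 = (656, -1280).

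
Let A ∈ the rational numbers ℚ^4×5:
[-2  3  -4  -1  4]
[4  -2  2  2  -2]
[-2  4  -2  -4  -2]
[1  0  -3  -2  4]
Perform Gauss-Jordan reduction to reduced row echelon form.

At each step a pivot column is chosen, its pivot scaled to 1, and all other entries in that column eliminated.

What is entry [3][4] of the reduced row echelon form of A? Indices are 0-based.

M[3][4] = 15/34

step 1: normalize row 0 (÷-2) = (1, -3/2, 2, 1/2, -2)
  row 1: subtract 4×row0 = (0, 4, -6, 0, 6)
  row 2: subtract -2×row0 = (0, 1, 2, -3, -6)
  row 3: subtract 1×row0 = (0, 3/2, -5, -5/2, 6)
step 2: normalize row 1 (÷4) = (0, 1, -3/2, 0, 3/2)
  row 0: subtract -3/2×row1 = (1, 0, -1/4, 1/2, 1/4)
  row 2: subtract 1×row1 = (0, 0, 7/2, -3, -15/2)
  row 3: subtract 3/2×row1 = (0, 0, -11/4, -5/2, 15/4)
step 3: normalize row 2 (÷7/2) = (0, 0, 1, -6/7, -15/7)
  row 0: subtract -1/4×row2 = (1, 0, 0, 2/7, -2/7)
  row 1: subtract -3/2×row2 = (0, 1, 0, -9/7, -12/7)
  row 3: subtract -11/4×row2 = (0, 0, 0, -34/7, -15/7)
step 4: normalize row 3 (÷-34/7) = (0, 0, 0, 1, 15/34)
  row 0: subtract 2/7×row3 = (1, 0, 0, 0, -7/17)
  row 1: subtract -9/7×row3 = (0, 1, 0, 0, -39/34)
  row 2: subtract -6/7×row3 = (0, 0, 1, 0, -30/17)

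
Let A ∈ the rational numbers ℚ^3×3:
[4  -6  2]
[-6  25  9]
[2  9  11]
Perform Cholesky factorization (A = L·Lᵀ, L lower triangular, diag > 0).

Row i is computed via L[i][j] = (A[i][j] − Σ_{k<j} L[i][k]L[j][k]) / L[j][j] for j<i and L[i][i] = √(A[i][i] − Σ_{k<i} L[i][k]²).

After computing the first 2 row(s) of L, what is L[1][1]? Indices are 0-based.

L[1][1] = 4

Step 1: L[0][0] = √(4) = 2.
  L[1][0] = (-6) / L[0][0] = -3.
Step 2: L[1][1] = √(16) = 4.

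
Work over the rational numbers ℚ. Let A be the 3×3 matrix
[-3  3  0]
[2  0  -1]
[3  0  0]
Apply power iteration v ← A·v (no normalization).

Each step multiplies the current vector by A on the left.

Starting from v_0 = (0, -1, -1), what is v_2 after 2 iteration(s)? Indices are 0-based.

v_2 = (12, -6, -9)

v_0 = (0, -1, -1).
v_1 = A·v_0 = (-3, 1, 0).
v_2 = A·v_1 = (12, -6, -9).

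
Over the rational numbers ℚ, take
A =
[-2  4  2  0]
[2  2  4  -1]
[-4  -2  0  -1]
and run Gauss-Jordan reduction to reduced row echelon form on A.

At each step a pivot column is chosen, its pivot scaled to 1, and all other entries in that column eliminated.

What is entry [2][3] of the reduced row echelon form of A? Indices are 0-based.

M[2][3] = -4/9

pivot(0,0)=-2: scale R0 → (1, -2, -1, 0)
  clear (1,0): R1 −= (2)R0 → (0, 6, 6, -1)
  clear (2,0): R2 −= (-4)R0 → (0, -10, -4, -1)
pivot(1,1)=6: scale R1 → (0, 1, 1, -1/6)
  clear (0,1): R0 −= (-2)R1 → (1, 0, 1, -1/3)
  clear (2,1): R2 −= (-10)R1 → (0, 0, 6, -8/3)
pivot(2,2)=6: scale R2 → (0, 0, 1, -4/9)
  clear (0,2): R0 −= (1)R2 → (1, 0, 0, 1/9)
  clear (1,2): R1 −= (1)R2 → (0, 1, 0, 5/18)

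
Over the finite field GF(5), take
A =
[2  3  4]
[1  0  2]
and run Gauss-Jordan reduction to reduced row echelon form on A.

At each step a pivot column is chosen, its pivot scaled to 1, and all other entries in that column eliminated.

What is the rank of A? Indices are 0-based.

step 1: normalize row 0 (÷2) = (1, 4, 2)
  row 1: subtract 1×row0 = (0, 1, 0)
step 2: normalize row 1 (÷1) = (0, 1, 0)
  row 0: subtract 4×row1 = (1, 0, 2)

rank = 2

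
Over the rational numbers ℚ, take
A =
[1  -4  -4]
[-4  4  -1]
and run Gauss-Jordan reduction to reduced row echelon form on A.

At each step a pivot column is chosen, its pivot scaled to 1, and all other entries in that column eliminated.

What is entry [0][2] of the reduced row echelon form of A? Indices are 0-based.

step 1: normalize row 0 (÷1) = (1, -4, -4)
  row 1: subtract -4×row0 = (0, -12, -17)
step 2: normalize row 1 (÷-12) = (0, 1, 17/12)
  row 0: subtract -4×row1 = (1, 0, 5/3)

M[0][2] = 5/3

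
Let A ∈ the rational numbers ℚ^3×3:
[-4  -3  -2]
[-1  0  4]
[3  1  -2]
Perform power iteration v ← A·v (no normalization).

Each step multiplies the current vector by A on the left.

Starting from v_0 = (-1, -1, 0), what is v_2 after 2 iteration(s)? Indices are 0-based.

v_0 = (-1, -1, 0).
v_1 = A·v_0 = (7, 1, -4).
v_2 = A·v_1 = (-23, -23, 30).

v_2 = (-23, -23, 30)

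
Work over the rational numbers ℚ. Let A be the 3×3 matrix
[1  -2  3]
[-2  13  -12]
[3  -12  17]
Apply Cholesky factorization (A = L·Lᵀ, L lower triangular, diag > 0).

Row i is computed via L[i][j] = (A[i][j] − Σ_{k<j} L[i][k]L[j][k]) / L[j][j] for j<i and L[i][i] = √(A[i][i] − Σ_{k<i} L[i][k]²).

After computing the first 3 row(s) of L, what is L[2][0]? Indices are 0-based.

Step 1: L[0][0] = √(1) = 1.
  L[1][0] = (-2) / L[0][0] = -2.
Step 2: L[1][1] = √(9) = 3.
  L[2][0] = (3) / L[0][0] = 3.
  L[2][1] = (-6) / L[1][1] = -2.
Step 3: L[2][2] = √(4) = 2.

L[2][0] = 3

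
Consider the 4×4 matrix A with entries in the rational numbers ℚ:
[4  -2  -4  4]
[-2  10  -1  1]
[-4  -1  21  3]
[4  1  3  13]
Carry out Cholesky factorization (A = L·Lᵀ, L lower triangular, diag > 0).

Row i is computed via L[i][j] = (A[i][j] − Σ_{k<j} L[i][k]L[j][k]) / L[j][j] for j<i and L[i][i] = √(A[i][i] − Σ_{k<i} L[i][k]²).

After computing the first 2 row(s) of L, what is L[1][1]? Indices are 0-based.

Step 1: L[0][0] = √(4) = 2.
  L[1][0] = (-2) / L[0][0] = -1.
Step 2: L[1][1] = √(9) = 3.

L[1][1] = 3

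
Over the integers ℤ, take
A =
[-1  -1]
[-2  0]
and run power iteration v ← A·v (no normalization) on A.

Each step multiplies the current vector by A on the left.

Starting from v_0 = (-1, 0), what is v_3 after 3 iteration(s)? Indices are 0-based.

v_0 = (-1, 0).
v_1 = A·v_0 = (1, 2).
v_2 = A·v_1 = (-3, -2).
v_3 = A·v_2 = (5, 6).

v_3 = (5, 6)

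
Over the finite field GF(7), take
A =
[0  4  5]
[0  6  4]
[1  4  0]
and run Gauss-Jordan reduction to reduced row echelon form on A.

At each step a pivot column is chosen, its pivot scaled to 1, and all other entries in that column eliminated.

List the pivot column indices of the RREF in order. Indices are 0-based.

step 1: exchange rows 0,2
step 1: normalize row 0 (÷1) = (1, 4, 0)
step 2: normalize row 1 (÷6) = (0, 1, 3)
  row 0: subtract 4×row1 = (1, 0, 2)
  row 2: subtract 4×row1 = (0, 0, 0)
skip col 2 (zero from row 2)

pivot columns: 0, 1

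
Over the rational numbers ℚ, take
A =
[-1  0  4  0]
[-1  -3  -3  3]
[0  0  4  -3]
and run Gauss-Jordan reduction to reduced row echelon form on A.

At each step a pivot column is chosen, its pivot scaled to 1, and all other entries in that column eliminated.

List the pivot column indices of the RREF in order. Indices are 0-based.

[1] R0 /= -1  ⇒  (1, 0, -4, 0)
     R1 -= -1·R0  ⇒  (0, -3, -7, 3)
[2] R1 /= -3  ⇒  (0, 1, 7/3, -1)
[3] R2 /= 4  ⇒  (0, 0, 1, -3/4)
     R0 -= -4·R2  ⇒  (1, 0, 0, -3)
     R1 -= 7/3·R2  ⇒  (0, 1, 0, 3/4)

pivot columns: 0, 1, 2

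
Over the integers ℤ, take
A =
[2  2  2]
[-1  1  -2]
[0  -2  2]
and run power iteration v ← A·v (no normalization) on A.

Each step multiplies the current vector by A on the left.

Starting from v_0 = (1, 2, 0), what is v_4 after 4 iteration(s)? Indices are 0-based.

v_0 = (1, 2, 0).
v_1 = A·v_0 = (6, 1, -4).
v_2 = A·v_1 = (6, 3, -10).
v_3 = A·v_2 = (-2, 17, -26).
v_4 = A·v_3 = (-22, 71, -86).

v_4 = (-22, 71, -86)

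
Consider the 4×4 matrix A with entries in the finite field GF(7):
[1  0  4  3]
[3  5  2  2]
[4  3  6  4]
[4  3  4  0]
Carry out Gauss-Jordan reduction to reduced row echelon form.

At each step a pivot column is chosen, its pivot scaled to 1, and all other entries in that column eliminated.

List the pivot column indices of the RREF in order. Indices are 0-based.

pivot columns: 0, 1, 2

pivot(0,0)=1: scale R0 → (1, 0, 4, 3)
  clear (1,0): R1 −= (3)R0 → (0, 5, 4, 0)
  clear (2,0): R2 −= (4)R0 → (0, 3, 4, 6)
  clear (3,0): R3 −= (4)R0 → (0, 3, 2, 2)
pivot(1,1)=5: scale R1 → (0, 1, 5, 0)
  clear (2,1): R2 −= (3)R1 → (0, 0, 3, 6)
  clear (3,1): R3 −= (3)R1 → (0, 0, 1, 2)
pivot(2,2)=3: scale R2 → (0, 0, 1, 2)
  clear (0,2): R0 −= (4)R2 → (1, 0, 0, 2)
  clear (1,2): R1 −= (5)R2 → (0, 1, 0, 4)
  clear (3,2): R3 −= (1)R2 → (0, 0, 0, 0)
col 3: no nonzero at/below row 3; advance.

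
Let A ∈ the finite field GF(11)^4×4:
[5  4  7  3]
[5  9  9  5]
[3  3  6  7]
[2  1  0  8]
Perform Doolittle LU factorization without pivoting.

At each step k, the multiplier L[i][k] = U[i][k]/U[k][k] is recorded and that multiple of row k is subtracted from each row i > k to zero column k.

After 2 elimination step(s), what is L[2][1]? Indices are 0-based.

L[2][1] = 1

Step 1: pivot at (0,0) is 5.
  row1 ← row1 − (1)·row0  ⇒  L[1][0]=1, U row1=(0, 5, 2, 2)
  row2 ← row2 − (5)·row0  ⇒  L[2][0]=5, U row2=(0, 5, 4, 3)
  row3 ← row3 − (7)·row0  ⇒  L[3][0]=7, U row3=(0, 6, 6, 9)
Step 2: pivot at (1,1) is 5.
  row2 ← row2 − (1)·row1  ⇒  L[2][1]=1, U row2=(0, 0, 2, 1)
  row3 ← row3 − (10)·row1  ⇒  L[3][1]=10, U row3=(0, 0, 8, 0)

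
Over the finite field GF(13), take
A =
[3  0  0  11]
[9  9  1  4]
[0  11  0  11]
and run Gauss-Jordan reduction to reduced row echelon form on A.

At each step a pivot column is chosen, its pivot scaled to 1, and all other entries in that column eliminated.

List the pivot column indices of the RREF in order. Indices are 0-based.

step 1: normalize row 0 (÷3) = (1, 0, 0, 8)
  row 1: subtract 9×row0 = (0, 9, 1, 10)
step 2: normalize row 1 (÷9) = (0, 1, 3, 4)
  row 2: subtract 11×row1 = (0, 0, 6, 6)
step 3: normalize row 2 (÷6) = (0, 0, 1, 1)
  row 1: subtract 3×row2 = (0, 1, 0, 1)

pivot columns: 0, 1, 2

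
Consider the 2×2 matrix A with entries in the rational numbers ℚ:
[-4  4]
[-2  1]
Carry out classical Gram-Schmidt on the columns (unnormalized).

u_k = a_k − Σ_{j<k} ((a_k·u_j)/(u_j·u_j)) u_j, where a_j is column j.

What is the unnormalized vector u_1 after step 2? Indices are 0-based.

u_1 = (2/5, -4/5)

Step 1: u_0 = a_0 = (-4, -2).
Step 2: u_1 = a_1 − (-9/10)·u_0 = (2/5, -4/5).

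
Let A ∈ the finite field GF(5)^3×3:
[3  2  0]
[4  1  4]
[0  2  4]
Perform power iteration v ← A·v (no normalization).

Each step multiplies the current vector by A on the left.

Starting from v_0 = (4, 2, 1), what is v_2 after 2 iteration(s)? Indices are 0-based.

v_2 = (2, 3, 1)

v_0 = (4, 2, 1).
v_1 = A·v_0 = (1, 2, 3).
v_2 = A·v_1 = (2, 3, 1).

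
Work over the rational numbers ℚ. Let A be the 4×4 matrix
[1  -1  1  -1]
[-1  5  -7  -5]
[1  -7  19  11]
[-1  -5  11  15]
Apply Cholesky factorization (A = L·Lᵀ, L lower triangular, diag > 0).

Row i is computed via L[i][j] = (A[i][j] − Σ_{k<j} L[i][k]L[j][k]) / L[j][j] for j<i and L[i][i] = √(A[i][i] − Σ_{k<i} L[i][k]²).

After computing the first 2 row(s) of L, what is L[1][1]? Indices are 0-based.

L[1][1] = 2

Step 1: L[0][0] = √(1) = 1.
  L[1][0] = (-1) / L[0][0] = -1.
Step 2: L[1][1] = √(4) = 2.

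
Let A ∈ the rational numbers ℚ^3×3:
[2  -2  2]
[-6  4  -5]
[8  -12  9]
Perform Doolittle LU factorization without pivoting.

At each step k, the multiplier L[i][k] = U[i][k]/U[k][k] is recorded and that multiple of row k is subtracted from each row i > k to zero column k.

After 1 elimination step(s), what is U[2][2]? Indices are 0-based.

k=0: U[0][0]=2
  eliminate (1,0): mult=-3, new row 1: (0, -2, 1); set L[1][0]=-3
  eliminate (2,0): mult=4, new row 2: (0, -4, 1); set L[2][0]=4

U[2][2] = 1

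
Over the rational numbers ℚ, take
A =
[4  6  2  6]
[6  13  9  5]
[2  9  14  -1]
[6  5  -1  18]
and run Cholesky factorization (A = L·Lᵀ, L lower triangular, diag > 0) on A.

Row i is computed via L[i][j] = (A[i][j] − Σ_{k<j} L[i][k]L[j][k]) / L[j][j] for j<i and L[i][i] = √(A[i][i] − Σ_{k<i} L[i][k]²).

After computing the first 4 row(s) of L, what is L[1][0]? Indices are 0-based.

L[1][0] = 3

Step 1: L[0][0] = √(4) = 2.
  L[1][0] = (6) / L[0][0] = 3.
Step 2: L[1][1] = √(4) = 2.
  L[2][0] = (2) / L[0][0] = 1.
  L[2][1] = (6) / L[1][1] = 3.
Step 3: L[2][2] = √(4) = 2.
  L[3][0] = (6) / L[0][0] = 3.
  L[3][1] = (-4) / L[1][1] = -2.
  L[3][2] = (2) / L[2][2] = 1.
Step 4: L[3][3] = √(4) = 2.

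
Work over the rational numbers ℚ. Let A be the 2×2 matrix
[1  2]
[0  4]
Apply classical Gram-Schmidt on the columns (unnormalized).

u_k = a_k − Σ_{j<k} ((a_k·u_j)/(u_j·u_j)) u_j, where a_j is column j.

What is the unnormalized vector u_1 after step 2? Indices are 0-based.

u_1 = (0, 4)

Step 1: u_0 = a_0 = (1, 0).
Step 2: u_1 = a_1 − (2)·u_0 = (0, 4).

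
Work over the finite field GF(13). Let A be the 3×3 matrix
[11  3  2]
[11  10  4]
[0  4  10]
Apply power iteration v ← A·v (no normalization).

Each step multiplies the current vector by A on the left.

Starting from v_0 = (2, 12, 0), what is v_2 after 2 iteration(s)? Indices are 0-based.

v_0 = (2, 12, 0).
v_1 = A·v_0 = (6, 12, 9).
v_2 = A·v_1 = (3, 1, 8).

v_2 = (3, 1, 8)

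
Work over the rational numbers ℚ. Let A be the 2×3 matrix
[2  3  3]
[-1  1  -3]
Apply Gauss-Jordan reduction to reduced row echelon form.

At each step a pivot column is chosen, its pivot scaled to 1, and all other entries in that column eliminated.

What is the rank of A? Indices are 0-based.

rank = 2

[1] R0 /= 2  ⇒  (1, 3/2, 3/2)
     R1 -= -1·R0  ⇒  (0, 5/2, -3/2)
[2] R1 /= 5/2  ⇒  (0, 1, -3/5)
     R0 -= 3/2·R1  ⇒  (1, 0, 12/5)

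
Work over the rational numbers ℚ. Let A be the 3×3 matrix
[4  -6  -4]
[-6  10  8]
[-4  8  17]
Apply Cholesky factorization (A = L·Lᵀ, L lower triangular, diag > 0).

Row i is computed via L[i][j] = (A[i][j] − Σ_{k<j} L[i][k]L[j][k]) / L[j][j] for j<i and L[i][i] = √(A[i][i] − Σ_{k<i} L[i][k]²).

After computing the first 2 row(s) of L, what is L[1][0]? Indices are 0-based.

L[1][0] = -3

Step 1: L[0][0] = √(4) = 2.
  L[1][0] = (-6) / L[0][0] = -3.
Step 2: L[1][1] = √(1) = 1.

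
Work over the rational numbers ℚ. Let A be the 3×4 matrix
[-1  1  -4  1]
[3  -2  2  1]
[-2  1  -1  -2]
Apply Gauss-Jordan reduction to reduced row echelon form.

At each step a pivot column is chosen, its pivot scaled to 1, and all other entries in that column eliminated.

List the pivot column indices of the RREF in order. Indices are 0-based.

step 1: normalize row 0 (÷-1) = (1, -1, 4, -1)
  row 1: subtract 3×row0 = (0, 1, -10, 4)
  row 2: subtract -2×row0 = (0, -1, 7, -4)
step 2: normalize row 1 (÷1) = (0, 1, -10, 4)
  row 0: subtract -1×row1 = (1, 0, -6, 3)
  row 2: subtract -1×row1 = (0, 0, -3, 0)
step 3: normalize row 2 (÷-3) = (0, 0, 1, 0)
  row 0: subtract -6×row2 = (1, 0, 0, 3)
  row 1: subtract -10×row2 = (0, 1, 0, 4)

pivot columns: 0, 1, 2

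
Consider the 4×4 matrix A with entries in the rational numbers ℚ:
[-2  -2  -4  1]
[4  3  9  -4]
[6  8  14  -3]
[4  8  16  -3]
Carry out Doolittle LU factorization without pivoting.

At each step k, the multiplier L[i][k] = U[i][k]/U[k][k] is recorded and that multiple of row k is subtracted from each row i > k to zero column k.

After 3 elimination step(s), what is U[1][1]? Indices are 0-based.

U[1][1] = -1

Step 1: pivot at (0,0) is -2.
  row1 ← row1 − (-2)·row0  ⇒  L[1][0]=-2, U row1=(0, -1, 1, -2)
  row2 ← row2 − (-3)·row0  ⇒  L[2][0]=-3, U row2=(0, 2, 2, 0)
  row3 ← row3 − (-2)·row0  ⇒  L[3][0]=-2, U row3=(0, 4, 8, -1)
Step 2: pivot at (1,1) is -1.
  row2 ← row2 − (-2)·row1  ⇒  L[2][1]=-2, U row2=(0, 0, 4, -4)
  row3 ← row3 − (-4)·row1  ⇒  L[3][1]=-4, U row3=(0, 0, 12, -9)
Step 3: pivot at (2,2) is 4.
  row3 ← row3 − (3)·row2  ⇒  L[3][2]=3, U row3=(0, 0, 0, 3)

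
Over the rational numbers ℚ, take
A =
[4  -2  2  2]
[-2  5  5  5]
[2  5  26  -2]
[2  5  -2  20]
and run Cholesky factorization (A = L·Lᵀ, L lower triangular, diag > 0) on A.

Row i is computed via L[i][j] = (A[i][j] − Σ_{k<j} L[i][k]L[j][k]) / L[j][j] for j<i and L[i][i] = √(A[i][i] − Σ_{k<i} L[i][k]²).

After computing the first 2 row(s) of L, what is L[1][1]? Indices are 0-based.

Step 1: L[0][0] = √(4) = 2.
  L[1][0] = (-2) / L[0][0] = -1.
Step 2: L[1][1] = √(4) = 2.

L[1][1] = 2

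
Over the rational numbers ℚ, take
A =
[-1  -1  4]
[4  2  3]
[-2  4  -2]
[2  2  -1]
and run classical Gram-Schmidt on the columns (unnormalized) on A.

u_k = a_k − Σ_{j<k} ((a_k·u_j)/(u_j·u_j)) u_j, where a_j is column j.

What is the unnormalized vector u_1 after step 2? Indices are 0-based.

Step 1: u_0 = a_0 = (-1, 4, -2, 2).
Step 2: u_1 = a_1 − (1/5)·u_0 = (-4/5, 6/5, 22/5, 8/5).

u_1 = (-4/5, 6/5, 22/5, 8/5)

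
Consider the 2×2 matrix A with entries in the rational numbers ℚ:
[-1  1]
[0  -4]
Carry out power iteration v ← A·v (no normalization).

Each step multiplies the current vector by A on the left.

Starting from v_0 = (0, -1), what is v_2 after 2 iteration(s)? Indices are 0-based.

v_2 = (5, -16)

v_0 = (0, -1).
v_1 = A·v_0 = (-1, 4).
v_2 = A·v_1 = (5, -16).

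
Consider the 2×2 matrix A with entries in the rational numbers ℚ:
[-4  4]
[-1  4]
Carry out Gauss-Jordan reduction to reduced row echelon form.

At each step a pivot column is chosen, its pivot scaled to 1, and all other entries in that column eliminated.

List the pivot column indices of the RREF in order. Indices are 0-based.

pivot columns: 0, 1

pivot(0,0)=-4: scale R0 → (1, -1)
  clear (1,0): R1 −= (-1)R0 → (0, 3)
pivot(1,1)=3: scale R1 → (0, 1)
  clear (0,1): R0 −= (-1)R1 → (1, 0)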